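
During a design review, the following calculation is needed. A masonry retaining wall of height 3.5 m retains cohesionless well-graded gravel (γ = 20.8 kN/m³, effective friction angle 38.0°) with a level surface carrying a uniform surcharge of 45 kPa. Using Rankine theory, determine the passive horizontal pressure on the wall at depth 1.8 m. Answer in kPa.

K_p = (1 + sin φ)/(1 − sin φ) = 4.204.
σ_v = γz + q = 20.8 × 1.8 + 45 = 82.44 kPa.
σ_h = K_p σ_v = 4.204 × 82.44 = 346.6 kPa.

347 kPa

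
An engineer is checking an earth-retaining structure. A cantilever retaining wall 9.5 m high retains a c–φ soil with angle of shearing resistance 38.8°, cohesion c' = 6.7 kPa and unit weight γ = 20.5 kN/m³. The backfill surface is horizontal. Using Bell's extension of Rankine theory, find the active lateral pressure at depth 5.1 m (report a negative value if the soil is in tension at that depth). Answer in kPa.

17.6 kPa

K_a = (1 − sin φ)/(1 + sin φ) = 0.2296.
σ_a = K_a γ z − 2c√K_a = 0.2296×20.5×5.1 − 2×6.7×0.4791 = 17.58 kPa.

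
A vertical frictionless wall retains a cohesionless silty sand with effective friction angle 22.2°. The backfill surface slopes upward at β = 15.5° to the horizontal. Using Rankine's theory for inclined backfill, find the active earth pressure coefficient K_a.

0.545

K_a = cos β · (cos β − √(cos²β − cos²φ)) / (cos β + √(cos²β − cos²φ)).
cos β = 0.9636, cos φ = 0.9259, √(cos²β − cos²φ) = 0.2671.
K_a = 0.9636 × (0.9636 − 0.2671)/(0.9636 + 0.2671) = 0.5454.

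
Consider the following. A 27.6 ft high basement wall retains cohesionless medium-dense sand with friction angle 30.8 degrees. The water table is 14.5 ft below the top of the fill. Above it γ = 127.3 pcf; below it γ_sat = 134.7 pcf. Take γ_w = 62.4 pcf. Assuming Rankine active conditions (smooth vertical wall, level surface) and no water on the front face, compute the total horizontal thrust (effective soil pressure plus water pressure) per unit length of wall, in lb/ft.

19500 lb/ft

K_a = tan²(45° − φ/2) = 0.3227.
γ' = 134.7 − 62.4 = 72.30 pcf. Depth below WT = 13.1 ft.
σ'_h at WT = K_a γ d_w = 595.7 psf; at base = 595.7 + K_a γ' × 13.1 = 901.3 psf.
P₁ (0–14.5 ft) = ½×595.7×14.5 = 4319. P₂ (14.5–27.6 ft) = ½(595.7+901.3)×13.1 = 9805.
P_w = ½ γ_w h₂² = 0.5×62.4×13.1² = 5354. Total = 4319+9805+5354 = 19480 lb/ft.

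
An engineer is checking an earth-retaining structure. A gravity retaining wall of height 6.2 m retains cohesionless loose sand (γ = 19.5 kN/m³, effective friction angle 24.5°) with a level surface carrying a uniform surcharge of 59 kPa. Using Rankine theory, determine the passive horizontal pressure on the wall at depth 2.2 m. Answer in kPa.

K_p = (1 + sin φ)/(1 − sin φ) = 2.417.
σ_v = γz + q = 19.5 × 2.2 + 59 = 101.9 kPa.
σ_h = K_p σ_v = 2.417 × 101.9 = 246.3 kPa.

246 kPa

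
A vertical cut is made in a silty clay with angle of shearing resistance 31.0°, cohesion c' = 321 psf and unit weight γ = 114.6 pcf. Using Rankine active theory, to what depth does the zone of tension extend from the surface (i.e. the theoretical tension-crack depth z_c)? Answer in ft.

9.90 ft

K_a = tan²(45° − 31.0°/2) = 0.3201; √K_a = 0.5658.
The active pressure is zero where K_a γ z = 2c√K_a, so z_c = 2c/(γ√K_a) = 2×321/(114.6×0.5658) = 9.902 ft.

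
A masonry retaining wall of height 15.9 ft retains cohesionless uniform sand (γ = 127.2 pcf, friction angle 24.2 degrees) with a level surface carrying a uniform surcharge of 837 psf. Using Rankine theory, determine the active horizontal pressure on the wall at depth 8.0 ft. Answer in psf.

776 psf

K_a = (1 − sin φ)/(1 + sin φ) = 0.4185.
σ_v = γz + q = 127.2 × 8.0 + 837 = 1855 psf.
σ_h = K_a σ_v = 0.4185 × 1855 = 776.2 psf.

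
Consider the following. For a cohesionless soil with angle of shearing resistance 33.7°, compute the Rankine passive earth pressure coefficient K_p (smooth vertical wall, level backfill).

K_p = (1 + sin φ)/(1 − sin φ) = tan²(45° + 33.7°/2) = 3.493.

3.49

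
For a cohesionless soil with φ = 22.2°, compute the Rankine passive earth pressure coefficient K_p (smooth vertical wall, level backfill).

K_p = (1 + sin φ)/(1 − sin φ) = tan²(45° + 22.2°/2) = 2.215.

2.21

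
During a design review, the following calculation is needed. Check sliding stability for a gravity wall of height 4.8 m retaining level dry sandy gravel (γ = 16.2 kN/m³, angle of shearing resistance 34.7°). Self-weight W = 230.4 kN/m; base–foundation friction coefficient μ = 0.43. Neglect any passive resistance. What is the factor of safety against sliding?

K_a = tan²(45° − 34.7°/2) = 0.2745.
P_a = ½K_aγH² = 0.5×0.2745×16.2×4.8² = 51.22 kN/m, acting at H/3 = 1.600 m above the base.
FS_sliding = μW / P_a = 0.43×230.4 / 51.22 = 1.934.

1.93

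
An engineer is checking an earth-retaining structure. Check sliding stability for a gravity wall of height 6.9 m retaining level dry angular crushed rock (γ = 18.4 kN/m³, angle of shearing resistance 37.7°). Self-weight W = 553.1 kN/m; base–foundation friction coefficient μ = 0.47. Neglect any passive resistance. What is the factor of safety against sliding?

2.46

K_a = tan²(45° − 37.7°/2) = 0.2411.
P_a = ½K_aγH² = 0.5×0.2411×18.4×6.9² = 105.6 kN/m, acting at H/3 = 2.300 m above the base.
FS_sliding = μW / P_a = 0.47×553.1 / 105.6 = 2.462.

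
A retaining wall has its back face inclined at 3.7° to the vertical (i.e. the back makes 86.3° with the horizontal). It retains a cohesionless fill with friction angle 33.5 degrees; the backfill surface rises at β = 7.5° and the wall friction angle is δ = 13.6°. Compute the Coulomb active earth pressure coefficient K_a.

K_a = sin²(α+φ) / [sin²α · sin(α−δ) · (1 + √{sin(φ+δ)sin(φ−β) / (sin(α−δ)sin(α+β))})²].
With α = 86.3°, φ = 33.5°, δ = 13.6°, β = 7.5°: K_a = 0.3170.

0.317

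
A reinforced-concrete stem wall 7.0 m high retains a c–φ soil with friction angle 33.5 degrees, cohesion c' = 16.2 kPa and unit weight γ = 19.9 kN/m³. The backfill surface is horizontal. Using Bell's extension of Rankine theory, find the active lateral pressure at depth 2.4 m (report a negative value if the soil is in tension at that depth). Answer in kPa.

-3.62 kPa

K_a = (1 − sin φ)/(1 + sin φ) = 0.2887.
σ_a = K_a γ z − 2c√K_a = 0.2887×19.9×2.4 − 2×16.2×0.5373 = -3.620 kPa.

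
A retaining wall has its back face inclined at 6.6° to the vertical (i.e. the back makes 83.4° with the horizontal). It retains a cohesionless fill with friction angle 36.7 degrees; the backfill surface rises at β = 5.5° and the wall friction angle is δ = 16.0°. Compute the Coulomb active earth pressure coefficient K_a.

0.295

K_a = sin²(α+φ) / [sin²α · sin(α−δ) · (1 + √{sin(φ+δ)sin(φ−β) / (sin(α−δ)sin(α+β))})²].
With α = 83.4°, φ = 36.7°, δ = 16.0°, β = 5.5°: K_a = 0.2952.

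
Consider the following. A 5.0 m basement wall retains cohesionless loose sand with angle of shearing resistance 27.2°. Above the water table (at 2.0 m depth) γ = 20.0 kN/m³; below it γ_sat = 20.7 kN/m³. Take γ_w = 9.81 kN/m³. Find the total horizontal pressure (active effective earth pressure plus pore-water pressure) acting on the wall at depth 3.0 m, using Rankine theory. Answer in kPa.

K_a = (1 − sin φ)/(1 + sin φ) = 0.3726.
γ' = 20.7 − 9.81 = 10.89 kN/m³.
Effective vertical stress at 3.0 m: σ'_v = 20.0×2.0 + 10.89×1.00 = 50.89 kPa.
σ'_h = K_a σ'_v = 0.3726 × 50.89 = 18.96 kPa; u = γ_w × 1.00 = 9.810 kPa.
Total σ_h = 18.96 + 9.810 = 28.77 kPa.

28.8 kPa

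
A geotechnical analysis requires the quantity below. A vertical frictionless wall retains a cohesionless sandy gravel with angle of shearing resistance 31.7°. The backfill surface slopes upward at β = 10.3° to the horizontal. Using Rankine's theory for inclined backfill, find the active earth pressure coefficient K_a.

K_a = cos β · (cos β − √(cos²β − cos²φ)) / (cos β + √(cos²β − cos²φ)).
cos β = 0.9839, cos φ = 0.8508, √(cos²β − cos²φ) = 0.4941.
K_a = 0.9839 × (0.9839 − 0.4941)/(0.9839 + 0.4941) = 0.3260.

0.326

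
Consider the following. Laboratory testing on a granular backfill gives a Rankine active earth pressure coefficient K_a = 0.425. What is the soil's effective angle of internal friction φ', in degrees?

23.8°

K_a = tan²(45° − φ/2) ⇒ 45° − φ/2 = arctan(√0.425) = 33.10°.
φ = 2(45° − 33.10°) = 23.80°.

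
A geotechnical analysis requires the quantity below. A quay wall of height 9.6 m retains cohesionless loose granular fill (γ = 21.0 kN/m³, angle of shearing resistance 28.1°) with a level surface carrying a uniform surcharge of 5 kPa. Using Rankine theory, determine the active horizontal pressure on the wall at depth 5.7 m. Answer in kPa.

44.8 kPa

K_a = (1 − sin φ)/(1 + sin φ) = 0.3596.
σ_v = γz + q = 21.0 × 5.7 + 5 = 124.7 kPa.
σ_h = K_a σ_v = 0.3596 × 124.7 = 44.84 kPa.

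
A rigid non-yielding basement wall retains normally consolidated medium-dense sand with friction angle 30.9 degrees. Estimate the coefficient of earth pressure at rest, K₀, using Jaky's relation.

0.486

K₀ = 1 − sin φ' = 1 − sin 30.9° = 0.4865.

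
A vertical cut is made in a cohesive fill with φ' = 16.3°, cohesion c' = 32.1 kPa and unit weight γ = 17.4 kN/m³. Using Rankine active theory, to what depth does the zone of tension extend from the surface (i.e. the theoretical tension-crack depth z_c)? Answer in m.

K_a = tan²(45° − 16.3°/2) = 0.5617; √K_a = 0.7495.
The active pressure is zero where K_a γ z = 2c√K_a, so z_c = 2c/(γ√K_a) = 2×32.1/(17.4×0.7495) = 4.923 m.

4.92 m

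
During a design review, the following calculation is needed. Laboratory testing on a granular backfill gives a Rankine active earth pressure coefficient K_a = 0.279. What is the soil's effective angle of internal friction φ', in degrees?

34.3°

K_a = tan²(45° − φ/2) ⇒ 45° − φ/2 = arctan(√0.279) = 27.84°.
φ = 2(45° − 27.84°) = 34.31°.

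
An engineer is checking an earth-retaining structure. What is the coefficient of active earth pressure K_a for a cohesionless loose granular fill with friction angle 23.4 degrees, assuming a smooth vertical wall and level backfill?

K_a = (1 − sin φ)/(1 + sin φ) = (1 − sin 23.4°)/(1 + sin 23.4°) = 0.4315.

0.431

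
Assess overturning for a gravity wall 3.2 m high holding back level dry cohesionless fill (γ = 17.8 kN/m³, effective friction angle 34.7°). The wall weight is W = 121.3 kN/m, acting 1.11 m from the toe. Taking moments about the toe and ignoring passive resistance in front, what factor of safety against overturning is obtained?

5.05

K_a = tan²(45° − 34.7°/2) = 0.2745.
P_a = ½K_aγH² = 0.5×0.2745×17.8×3.2² = 25.01 kN/m, acting at H/3 = 1.067 m above the base.
Overturning moment M_o = P_a × H/3 = 25.01 × 1.067 = 26.68.
Resisting moment M_r = W × 1.11 = 121.3 × 1.11 = 134.6.
FS_overturning = M_r/M_o = 134.6/26.68 = 5.046.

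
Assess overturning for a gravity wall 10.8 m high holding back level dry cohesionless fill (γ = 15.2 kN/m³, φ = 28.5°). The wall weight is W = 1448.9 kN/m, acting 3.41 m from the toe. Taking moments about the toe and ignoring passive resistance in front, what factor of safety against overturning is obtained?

4.37

K_a = tan²(45° − 28.5°/2) = 0.3540.
P_a = ½K_aγH² = 0.5×0.3540×15.2×10.8² = 313.8 kN/m, acting at H/3 = 3.600 m above the base.
Overturning moment M_o = P_a × H/3 = 313.8 × 3.600 = 1130.
Resisting moment M_r = W × 3.41 = 1448.9 × 3.41 = 4941.
FS_overturning = M_r/M_o = 4941/1130 = 4.374.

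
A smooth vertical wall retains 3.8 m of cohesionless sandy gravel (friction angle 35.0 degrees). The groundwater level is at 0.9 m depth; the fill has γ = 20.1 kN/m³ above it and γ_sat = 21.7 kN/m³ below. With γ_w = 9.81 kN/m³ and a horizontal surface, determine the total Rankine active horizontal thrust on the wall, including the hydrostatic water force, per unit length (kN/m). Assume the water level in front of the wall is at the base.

K_a = tan²(45° − φ/2) = 0.2710.
γ' = 21.7 − 9.81 = 11.89 kN/m³. Depth below WT = 2.9 m.
σ'_h at WT = K_a γ d_w = 4.902 kPa; at base = 4.902 + K_a γ' × 2.9 = 14.25 kPa.
P₁ (0–0.9 m) = ½×4.902×0.9 = 2.206. P₂ (0.9–3.8 m) = ½(4.902+14.25)×2.9 = 27.77.
P_w = ½ γ_w h₂² = 0.5×9.81×2.9² = 41.25. Total = 2.206+27.77+41.25 = 71.22 kN/m.

71.2 kN/m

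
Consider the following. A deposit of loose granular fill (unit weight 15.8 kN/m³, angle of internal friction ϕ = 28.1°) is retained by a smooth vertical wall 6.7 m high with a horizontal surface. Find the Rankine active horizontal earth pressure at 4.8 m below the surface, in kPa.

27.3 kPa

K_a = (1 − sin φ)/(1 + sin φ) = 0.3596.
σ_h = K_a γ z = 0.3596 × 15.8 × 4.8 = 27.27 kPa.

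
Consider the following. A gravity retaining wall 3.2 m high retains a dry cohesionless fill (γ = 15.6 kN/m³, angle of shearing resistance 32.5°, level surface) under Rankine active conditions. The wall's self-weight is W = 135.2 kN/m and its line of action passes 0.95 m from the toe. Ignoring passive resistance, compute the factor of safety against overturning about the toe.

5.01

K_a = tan²(45° − 32.5°/2) = 0.3010.
P_a = ½K_aγH² = 0.5×0.3010×15.6×3.2² = 24.04 kN/m, acting at H/3 = 1.067 m above the base.
Overturning moment M_o = P_a × H/3 = 24.04 × 1.067 = 25.64.
Resisting moment M_r = W × 0.95 = 135.2 × 0.95 = 128.4.
FS_overturning = M_r/M_o = 128.4/25.64 = 5.009.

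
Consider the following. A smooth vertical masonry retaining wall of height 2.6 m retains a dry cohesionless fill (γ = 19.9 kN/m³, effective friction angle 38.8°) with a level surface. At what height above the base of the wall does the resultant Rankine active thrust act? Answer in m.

0.867 m

K_a = 0.2296.
The pressure distribution is triangular, so the resultant acts at H/3 above the base = 2.6/3 = 0.8667 m.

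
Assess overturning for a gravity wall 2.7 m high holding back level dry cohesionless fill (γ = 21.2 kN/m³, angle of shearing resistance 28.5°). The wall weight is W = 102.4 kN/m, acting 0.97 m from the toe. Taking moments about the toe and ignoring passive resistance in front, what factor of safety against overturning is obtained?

K_a = tan²(45° − 28.5°/2) = 0.3540.
P_a = ½K_aγH² = 0.5×0.3540×21.2×2.7² = 27.35 kN/m, acting at H/3 = 0.9000 m above the base.
Overturning moment M_o = P_a × H/3 = 27.35 × 0.9000 = 24.62.
Resisting moment M_r = W × 0.97 = 102.4 × 0.97 = 99.33.
FS_overturning = M_r/M_o = 99.33/24.62 = 4.035.

4.04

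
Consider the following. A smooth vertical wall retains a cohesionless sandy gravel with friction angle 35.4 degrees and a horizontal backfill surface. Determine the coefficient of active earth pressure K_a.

0.266

K_a = (1 − sin φ)/(1 + sin φ) = (1 − sin 35.4°)/(1 + sin 35.4°) = 0.2664.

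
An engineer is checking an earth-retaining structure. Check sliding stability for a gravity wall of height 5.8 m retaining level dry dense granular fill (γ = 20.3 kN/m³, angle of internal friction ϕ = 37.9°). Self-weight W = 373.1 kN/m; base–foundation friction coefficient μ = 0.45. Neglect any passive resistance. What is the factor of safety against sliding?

2.06

K_a = tan²(45° − 37.9°/2) = 0.2389.
P_a = ½K_aγH² = 0.5×0.2389×20.3×5.8² = 81.58 kN/m, acting at H/3 = 1.933 m above the base.
FS_sliding = μW / P_a = 0.45×373.1 / 81.58 = 2.058.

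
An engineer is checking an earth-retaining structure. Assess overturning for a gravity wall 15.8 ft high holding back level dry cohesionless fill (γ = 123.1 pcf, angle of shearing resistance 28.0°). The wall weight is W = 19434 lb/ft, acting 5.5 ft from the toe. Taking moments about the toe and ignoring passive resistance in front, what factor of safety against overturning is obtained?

3.66

K_a = tan²(45° − 28.0°/2) = 0.3610.
P_a = ½K_aγH² = 0.5×0.3610×123.1×15.8² = 5547 lb/ft, acting at H/3 = 5.267 ft above the base.
Overturning moment M_o = P_a × H/3 = 5547 × 5.267 = 29220.
Resisting moment M_r = W × 5.5 = 19434 × 5.5 = 106900.
FS_overturning = M_r/M_o = 106900/29220 = 3.658.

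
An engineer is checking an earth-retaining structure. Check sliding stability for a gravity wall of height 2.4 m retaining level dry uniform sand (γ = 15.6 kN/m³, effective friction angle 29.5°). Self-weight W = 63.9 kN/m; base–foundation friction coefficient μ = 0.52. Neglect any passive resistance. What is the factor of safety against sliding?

2.17

K_a = tan²(45° − 29.5°/2) = 0.3401.
P_a = ½K_aγH² = 0.5×0.3401×15.6×2.4² = 15.28 kN/m, acting at H/3 = 0.8000 m above the base.
FS_sliding = μW / P_a = 0.52×63.9 / 15.28 = 2.175.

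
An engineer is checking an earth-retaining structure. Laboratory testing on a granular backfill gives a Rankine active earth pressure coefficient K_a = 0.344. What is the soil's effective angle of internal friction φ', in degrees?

29.2°

K_a = tan²(45° − φ/2) ⇒ 45° − φ/2 = arctan(√0.344) = 30.39°.
φ = 2(45° − 30.39°) = 29.22°.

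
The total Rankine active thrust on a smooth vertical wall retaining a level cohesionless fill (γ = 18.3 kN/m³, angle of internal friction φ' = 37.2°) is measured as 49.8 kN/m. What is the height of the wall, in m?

4.70 m

K_a = 0.2464. P_a = ½ K_a γ H² ⇒ H = √(2P_a/(K_a γ)).
H = √(2×49.8/(0.2464×18.3)) = 4.700 m.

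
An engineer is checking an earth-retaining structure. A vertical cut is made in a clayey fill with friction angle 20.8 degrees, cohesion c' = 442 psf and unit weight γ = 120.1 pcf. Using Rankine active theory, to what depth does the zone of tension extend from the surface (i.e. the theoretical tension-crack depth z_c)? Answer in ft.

10.7 ft

K_a = tan²(45° − 20.8°/2) = 0.4759; √K_a = 0.6899.
The active pressure is zero where K_a γ z = 2c√K_a, so z_c = 2c/(γ√K_a) = 2×442/(120.1×0.6899) = 10.67 ft.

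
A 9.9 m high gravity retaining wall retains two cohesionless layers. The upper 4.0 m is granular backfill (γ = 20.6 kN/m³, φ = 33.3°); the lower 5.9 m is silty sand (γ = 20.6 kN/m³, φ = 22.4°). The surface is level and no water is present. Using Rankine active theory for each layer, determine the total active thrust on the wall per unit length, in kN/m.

K_a1 = tan²(45°−33.3°/2) = 0.2911; K_a2 = tan²(45°−22.4°/2) = 0.4482.
Layer 1: σ at base = K_a1 γ₁ h₁ = 23.99 kPa; P₁ = ½×23.99×4.0 = 47.98.
Layer 2: σ_v at top = γ₁h₁ = 82.40; σ_h top = K_a2×82.40 = 36.93; σ_h base = K_a2×(82.40+20.6×5.9) = 91.40.
P₂ = ½(36.93+91.40)×5.9 = 378.6. Total P_a = 47.98+378.6 = 426.5 kN/m.

427 kN/m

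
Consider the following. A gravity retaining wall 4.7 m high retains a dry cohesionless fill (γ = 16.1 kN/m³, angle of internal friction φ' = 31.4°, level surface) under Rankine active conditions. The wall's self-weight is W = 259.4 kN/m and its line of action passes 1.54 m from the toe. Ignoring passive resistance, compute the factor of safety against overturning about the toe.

K_a = tan²(45° − 31.4°/2) = 0.3149.
P_a = ½K_aγH² = 0.5×0.3149×16.1×4.7² = 56.00 kN/m, acting at H/3 = 1.567 m above the base.
Overturning moment M_o = P_a × H/3 = 56.00 × 1.567 = 87.73.
Resisting moment M_r = W × 1.54 = 259.4 × 1.54 = 399.5.
FS_overturning = M_r/M_o = 399.5/87.73 = 4.553.

4.55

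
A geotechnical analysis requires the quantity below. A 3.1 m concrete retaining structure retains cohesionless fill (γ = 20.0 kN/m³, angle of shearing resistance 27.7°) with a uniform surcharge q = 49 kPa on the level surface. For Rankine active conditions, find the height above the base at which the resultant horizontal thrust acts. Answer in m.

1.35 m

K_a = 0.3653.
Triangular part P₁ = ½K_aγH² = 35.11 at H/3 = 1.033 m; rectangular part P₂ = K_a q H = 55.49 at H/2 = 1.550 m.
ȳ = (P₁·1.033 + P₂·1.550)/(P₁+P₂) = 1.350 m.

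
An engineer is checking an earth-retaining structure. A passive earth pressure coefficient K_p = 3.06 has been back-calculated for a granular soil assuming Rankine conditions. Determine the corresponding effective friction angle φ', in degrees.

K_p = (1+sin φ)/(1−sin φ) ⇒ sin φ = (K_p − 1)/(K_p + 1) = 0.5074.
φ = arcsin(0.5074) = 30.49°.

30.5°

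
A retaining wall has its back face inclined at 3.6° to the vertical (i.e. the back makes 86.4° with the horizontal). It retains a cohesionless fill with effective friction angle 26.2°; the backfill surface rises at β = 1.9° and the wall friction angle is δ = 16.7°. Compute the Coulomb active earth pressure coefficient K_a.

0.381

K_a = sin²(α+φ) / [sin²α · sin(α−δ) · (1 + √{sin(φ+δ)sin(φ−β) / (sin(α−δ)sin(α+β))})²].
With α = 86.4°, φ = 26.2°, δ = 16.7°, β = 1.9°: K_a = 0.3814.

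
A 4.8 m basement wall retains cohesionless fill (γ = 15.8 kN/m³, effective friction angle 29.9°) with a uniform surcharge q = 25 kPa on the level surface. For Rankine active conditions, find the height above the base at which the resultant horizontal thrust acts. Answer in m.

K_a = 0.3347.
Triangular part P₁ = ½K_aγH² = 60.92 at H/3 = 1.600 m; rectangular part P₂ = K_a q H = 40.16 at H/2 = 2.400 m.
ȳ = (P₁·1.600 + P₂·2.400)/(P₁+P₂) = 1.918 m.

1.92 m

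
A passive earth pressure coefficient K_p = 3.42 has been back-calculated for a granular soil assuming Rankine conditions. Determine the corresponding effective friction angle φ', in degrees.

K_p = (1+sin φ)/(1−sin φ) ⇒ sin φ = (K_p − 1)/(K_p + 1) = 0.5475.
φ = arcsin(0.5475) = 33.20°.

33.2°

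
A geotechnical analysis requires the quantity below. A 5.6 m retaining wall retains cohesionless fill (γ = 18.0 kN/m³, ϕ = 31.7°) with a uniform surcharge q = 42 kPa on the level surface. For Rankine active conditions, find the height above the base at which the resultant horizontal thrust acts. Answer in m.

K_a = 0.3111.
Triangular part P₁ = ½K_aγH² = 87.80 at H/3 = 1.867 m; rectangular part P₂ = K_a q H = 73.16 at H/2 = 2.800 m.
ȳ = (P₁·1.867 + P₂·2.800)/(P₁+P₂) = 2.291 m.

2.29 m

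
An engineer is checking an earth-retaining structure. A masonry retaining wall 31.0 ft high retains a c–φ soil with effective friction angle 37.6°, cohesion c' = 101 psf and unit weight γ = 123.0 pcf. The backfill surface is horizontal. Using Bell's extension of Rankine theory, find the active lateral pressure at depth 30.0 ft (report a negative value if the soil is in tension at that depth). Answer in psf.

794 psf

K_a = (1 − sin φ)/(1 + sin φ) = 0.2421.
σ_a = K_a γ z − 2c√K_a = 0.2421×123.0×30.0 − 2×101×0.4921 = 794.0 psf.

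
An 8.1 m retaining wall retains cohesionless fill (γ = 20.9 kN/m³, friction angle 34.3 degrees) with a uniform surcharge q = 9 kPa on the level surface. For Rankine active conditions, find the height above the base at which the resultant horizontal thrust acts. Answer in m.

K_a = 0.2792.
Triangular part P₁ = ½K_aγH² = 191.4 at H/3 = 2.700 m; rectangular part P₂ = K_a q H = 20.35 at H/2 = 4.050 m.
ȳ = (P₁·2.700 + P₂·4.050)/(P₁+P₂) = 2.830 m.

2.83 m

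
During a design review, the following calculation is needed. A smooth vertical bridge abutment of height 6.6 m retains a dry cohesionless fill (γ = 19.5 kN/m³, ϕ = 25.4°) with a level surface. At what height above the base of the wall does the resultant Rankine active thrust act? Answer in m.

K_a = 0.3996.
The pressure distribution is triangular, so the resultant acts at H/3 above the base = 6.6/3 = 2.200 m.

2.20 m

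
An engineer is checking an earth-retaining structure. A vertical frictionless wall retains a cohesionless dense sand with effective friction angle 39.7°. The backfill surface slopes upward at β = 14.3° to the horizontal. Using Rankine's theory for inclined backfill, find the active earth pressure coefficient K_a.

K_a = cos β · (cos β − √(cos²β − cos²φ)) / (cos β + √(cos²β − cos²φ)).
cos β = 0.9690, cos φ = 0.7694, √(cos²β − cos²φ) = 0.5891.
K_a = 0.9690 × (0.9690 − 0.5891)/(0.9690 + 0.5891) = 0.2363.

0.236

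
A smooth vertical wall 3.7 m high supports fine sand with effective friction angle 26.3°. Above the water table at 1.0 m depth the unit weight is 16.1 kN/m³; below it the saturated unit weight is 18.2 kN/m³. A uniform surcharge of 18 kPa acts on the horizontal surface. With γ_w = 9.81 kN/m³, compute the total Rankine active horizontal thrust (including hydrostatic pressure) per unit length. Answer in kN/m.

K_a = tan²(45° − φ/2) = 0.3859.
γ' = 18.2 − 9.81 = 8.390 kN/m³. h₂ = H − d_w = 2.7 m.
σ'_h: at surface K_a·q = 6.947; at WT K_a(q+γd_w) = 13.16; at base K_a(q+γd_w+γ'h₂) = 21.90 kPa.
P₁ = ½(6.947+13.16)×1.0 = 10.05; P₂ = ½(13.16+21.90)×2.7 = 47.34; P_w = ½γ_w h₂² = 35.76.
Total = 10.05+47.34+35.76 = 93.15 kN/m.

93.1 kN/m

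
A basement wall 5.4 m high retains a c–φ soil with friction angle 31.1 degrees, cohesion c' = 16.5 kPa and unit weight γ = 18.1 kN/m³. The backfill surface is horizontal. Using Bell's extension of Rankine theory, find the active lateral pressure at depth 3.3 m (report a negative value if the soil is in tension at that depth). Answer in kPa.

0.409 kPa

K_a = (1 − sin φ)/(1 + sin φ) = 0.3188.
σ_a = K_a γ z − 2c√K_a = 0.3188×18.1×3.3 − 2×16.5×0.5646 = 0.4093 kPa.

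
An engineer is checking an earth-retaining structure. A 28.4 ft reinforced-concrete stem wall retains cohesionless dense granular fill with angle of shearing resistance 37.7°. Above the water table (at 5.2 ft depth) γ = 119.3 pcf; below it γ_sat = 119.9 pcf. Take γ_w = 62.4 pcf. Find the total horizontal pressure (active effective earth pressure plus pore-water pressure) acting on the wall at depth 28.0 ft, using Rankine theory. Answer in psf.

K_a = (1 − sin φ)/(1 + sin φ) = 0.2411.
γ' = 119.9 − 62.4 = 57.50 pcf.
Effective vertical stress at 28.0 ft: σ'_v = 119.3×5.2 + 57.50×22.8 = 1931 psf.
σ'_h = K_a σ'_v = 0.2411 × 1931 = 465.6 psf; u = γ_w × 22.8 = 1423 psf.
Total σ_h = 465.6 + 1423 = 1888 psf.

1890 psf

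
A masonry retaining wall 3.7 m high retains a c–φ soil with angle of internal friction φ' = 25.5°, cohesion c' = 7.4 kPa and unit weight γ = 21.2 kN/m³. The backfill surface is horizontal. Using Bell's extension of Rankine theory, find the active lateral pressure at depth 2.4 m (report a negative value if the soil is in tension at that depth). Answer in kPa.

10.9 kPa

K_a = (1 − sin φ)/(1 + sin φ) = 0.3981.
σ_a = K_a γ z − 2c√K_a = 0.3981×21.2×2.4 − 2×7.4×0.6310 = 10.92 kPa.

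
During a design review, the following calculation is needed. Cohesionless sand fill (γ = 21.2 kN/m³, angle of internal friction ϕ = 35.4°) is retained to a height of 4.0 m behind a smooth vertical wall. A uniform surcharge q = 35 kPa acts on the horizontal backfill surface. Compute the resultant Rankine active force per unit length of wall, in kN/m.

82.5 kN/m

K_a = tan²(45° − φ/2) = 0.2664.
Soil triangle: ½ K_a γ H² = 0.5×0.2664×21.2×4.0² = 45.18 kN/m.
Surcharge rectangle: K_a q H = 0.2664×35×4.0 = 37.30 kN/m.
Total = 45.18 + 37.30 = 82.48 kN/m.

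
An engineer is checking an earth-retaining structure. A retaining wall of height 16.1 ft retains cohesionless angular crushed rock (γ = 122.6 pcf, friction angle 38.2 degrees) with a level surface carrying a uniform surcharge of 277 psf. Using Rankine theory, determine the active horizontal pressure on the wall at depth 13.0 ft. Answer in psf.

K_a = (1 − sin φ)/(1 + sin φ) = 0.2358.
σ_v = γz + q = 122.6 × 13.0 + 277 = 1871 psf.
σ_h = K_a σ_v = 0.2358 × 1871 = 441.1 psf.

441 psf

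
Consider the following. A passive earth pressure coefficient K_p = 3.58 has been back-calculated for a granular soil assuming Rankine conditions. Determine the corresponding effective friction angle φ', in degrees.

34.3°

K_p = (1+sin φ)/(1−sin φ) ⇒ sin φ = (K_p − 1)/(K_p + 1) = 0.5633.
φ = arcsin(0.5633) = 34.29°.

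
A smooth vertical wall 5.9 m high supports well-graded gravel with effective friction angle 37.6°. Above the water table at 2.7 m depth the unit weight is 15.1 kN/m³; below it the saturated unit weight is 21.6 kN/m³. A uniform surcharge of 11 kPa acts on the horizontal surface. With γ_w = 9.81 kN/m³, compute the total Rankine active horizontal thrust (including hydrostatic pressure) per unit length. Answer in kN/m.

125 kN/m

K_a = tan²(45° − φ/2) = 0.2421.
γ' = 21.6 − 9.81 = 11.79 kN/m³. h₂ = H − d_w = 3.2 m.
σ'_h: at surface K_a·q = 2.663; at WT K_a(q+γd_w) = 12.53; at base K_a(q+γd_w+γ'h₂) = 21.67 kPa.
P₁ = ½(2.663+12.53)×2.7 = 20.52; P₂ = ½(12.53+21.67)×3.2 = 54.73; P_w = ½γ_w h₂² = 50.23.
Total = 20.52+54.73+50.23 = 125.5 kN/m.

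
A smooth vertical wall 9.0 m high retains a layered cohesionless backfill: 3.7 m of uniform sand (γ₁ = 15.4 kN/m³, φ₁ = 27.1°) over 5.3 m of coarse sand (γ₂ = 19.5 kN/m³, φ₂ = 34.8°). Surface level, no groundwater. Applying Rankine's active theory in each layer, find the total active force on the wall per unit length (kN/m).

197 kN/m

K_a1 = tan²(45°−27.1°/2) = 0.3741; K_a2 = tan²(45°−34.8°/2) = 0.2733.
Layer 1: σ at base = K_a1 γ₁ h₁ = 21.31 kPa; P₁ = ½×21.31×3.7 = 39.43.
Layer 2: σ_v at top = γ₁h₁ = 56.98; σ_h top = K_a2×56.98 = 15.57; σ_h base = K_a2×(56.98+19.5×5.3) = 43.82.
P₂ = ½(15.57+43.82)×5.3 = 157.4. Total P_a = 39.43+157.4 = 196.8 kN/m.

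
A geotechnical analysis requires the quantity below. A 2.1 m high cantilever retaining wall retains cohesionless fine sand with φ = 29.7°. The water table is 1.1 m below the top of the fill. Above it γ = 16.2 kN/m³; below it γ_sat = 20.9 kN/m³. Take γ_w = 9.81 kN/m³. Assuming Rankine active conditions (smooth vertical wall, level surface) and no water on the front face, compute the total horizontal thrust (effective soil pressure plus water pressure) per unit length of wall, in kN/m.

K_a = tan²(45° − φ/2) = 0.3374.
γ' = 20.9 − 9.81 = 11.09 kN/m³. Depth below WT = 1.0 m.
σ'_h at WT = K_a γ d_w = 6.012 kPa; at base = 6.012 + K_a γ' × 1.0 = 9.754 kPa.
P₁ (0–1.1 m) = ½×6.012×1.1 = 3.307. P₂ (1.1–2.1 m) = ½(6.012+9.754)×1.0 = 7.883.
P_w = ½ γ_w h₂² = 0.5×9.81×1.0² = 4.905. Total = 3.307+7.883+4.905 = 16.09 kN/m.

16.1 kN/m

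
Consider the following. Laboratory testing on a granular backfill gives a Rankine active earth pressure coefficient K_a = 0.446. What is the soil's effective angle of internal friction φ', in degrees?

K_a = tan²(45° − φ/2) ⇒ 45° − φ/2 = arctan(√0.446) = 33.74°.
φ = 2(45° − 33.74°) = 22.53°.

22.5°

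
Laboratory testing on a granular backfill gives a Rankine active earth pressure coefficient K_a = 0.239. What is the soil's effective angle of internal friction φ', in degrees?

K_a = tan²(45° − φ/2) ⇒ 45° − φ/2 = arctan(√0.239) = 26.05°.
φ = 2(45° − 26.05°) = 37.89°.

37.9°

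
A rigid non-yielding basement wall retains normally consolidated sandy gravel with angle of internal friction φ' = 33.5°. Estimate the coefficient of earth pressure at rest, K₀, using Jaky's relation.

K₀ = 1 − sin φ' = 1 − sin 33.5° = 0.4481.

0.448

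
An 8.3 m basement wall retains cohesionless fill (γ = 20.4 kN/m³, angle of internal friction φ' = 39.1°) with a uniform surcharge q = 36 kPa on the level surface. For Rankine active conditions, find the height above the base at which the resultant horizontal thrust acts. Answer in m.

3.18 m

K_a = 0.2265.
Triangular part P₁ = ½K_aγH² = 159.1 at H/3 = 2.767 m; rectangular part P₂ = K_a q H = 67.67 at H/2 = 4.150 m.
ȳ = (P₁·2.767 + P₂·4.150)/(P₁+P₂) = 3.179 m.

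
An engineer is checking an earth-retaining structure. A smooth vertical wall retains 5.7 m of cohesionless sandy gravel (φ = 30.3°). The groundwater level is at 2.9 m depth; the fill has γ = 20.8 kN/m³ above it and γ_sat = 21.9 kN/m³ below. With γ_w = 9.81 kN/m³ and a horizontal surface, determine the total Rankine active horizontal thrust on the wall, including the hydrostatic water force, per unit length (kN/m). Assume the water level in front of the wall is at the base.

K_a = tan²(45° − φ/2) = 0.3293.
γ' = 21.9 − 9.81 = 12.09 kN/m³. Depth below WT = 2.8 m.
σ'_h at WT = K_a γ d_w = 19.86 kPa; at base = 19.86 + K_a γ' × 2.8 = 31.01 kPa.
P₁ (0–2.9 m) = ½×19.86×2.9 = 28.80. P₂ (2.9–5.7 m) = ½(19.86+31.01)×2.8 = 71.23.
P_w = ½ γ_w h₂² = 0.5×9.81×2.8² = 38.46. Total = 28.80+71.23+38.46 = 138.5 kN/m.

138 kN/m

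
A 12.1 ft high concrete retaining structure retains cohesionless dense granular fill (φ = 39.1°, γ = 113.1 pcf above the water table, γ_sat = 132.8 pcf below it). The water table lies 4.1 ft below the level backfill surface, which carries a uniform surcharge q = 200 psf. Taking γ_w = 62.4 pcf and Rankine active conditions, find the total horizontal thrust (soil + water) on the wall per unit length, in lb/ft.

K_a = tan²(45° − φ/2) = 0.2265.
γ' = 132.8 − 62.4 = 70.40 pcf. h₂ = H − d_w = 8.0 ft.
σ'_h: at surface K_a·q = 45.30; at WT K_a(q+γd_w) = 150.3; at base K_a(q+γd_w+γ'h₂) = 277.9 psf.
P₁ = ½(45.30+150.3)×4.1 = 401.0; P₂ = ½(150.3+277.9)×8.0 = 1713; P_w = ½γ_w h₂² = 1997.
Total = 401.0+1713+1997 = 4111 lb/ft.

4110 lb/ft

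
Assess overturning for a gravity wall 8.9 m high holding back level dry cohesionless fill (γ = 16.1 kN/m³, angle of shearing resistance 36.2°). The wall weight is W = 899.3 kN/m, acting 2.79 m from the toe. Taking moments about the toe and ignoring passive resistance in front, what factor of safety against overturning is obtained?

5.15

K_a = tan²(45° − 36.2°/2) = 0.2574.
P_a = ½K_aγH² = 0.5×0.2574×16.1×8.9² = 164.1 kN/m, acting at H/3 = 2.967 m above the base.
Overturning moment M_o = P_a × H/3 = 164.1 × 2.967 = 486.9.
Resisting moment M_r = W × 2.79 = 899.3 × 2.79 = 2509.
FS_overturning = M_r/M_o = 2509/486.9 = 5.153.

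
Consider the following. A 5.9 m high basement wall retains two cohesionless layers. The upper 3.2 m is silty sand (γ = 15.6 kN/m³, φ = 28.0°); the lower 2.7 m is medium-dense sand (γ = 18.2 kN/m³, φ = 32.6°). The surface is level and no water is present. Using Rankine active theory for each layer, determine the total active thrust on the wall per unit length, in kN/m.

K_a1 = tan²(45°−28.0°/2) = 0.3610; K_a2 = tan²(45°−32.6°/2) = 0.2997.
Layer 1: σ at base = K_a1 γ₁ h₁ = 18.02 kPa; P₁ = ½×18.02×3.2 = 28.84.
Layer 2: σ_v at top = γ₁h₁ = 49.92; σ_h top = K_a2×49.92 = 14.96; σ_h base = K_a2×(49.92+18.2×2.7) = 29.69.
P₂ = ½(14.96+29.69)×2.7 = 60.28. Total P_a = 28.84+60.28 = 89.12 kN/m.

89.1 kN/m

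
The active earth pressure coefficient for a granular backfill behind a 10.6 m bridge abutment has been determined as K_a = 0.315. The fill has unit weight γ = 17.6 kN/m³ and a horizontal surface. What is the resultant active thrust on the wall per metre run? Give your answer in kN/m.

311 kN/m

P = ½ K_a γ H² = 0.5 × 0.315 × 17.6 × 10.6² = 311.5 kN/m.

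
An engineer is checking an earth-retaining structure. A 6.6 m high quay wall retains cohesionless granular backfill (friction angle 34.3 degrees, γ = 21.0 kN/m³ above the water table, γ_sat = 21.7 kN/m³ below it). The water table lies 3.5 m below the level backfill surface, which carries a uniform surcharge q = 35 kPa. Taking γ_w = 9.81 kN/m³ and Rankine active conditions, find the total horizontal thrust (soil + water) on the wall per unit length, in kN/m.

K_a = tan²(45° − φ/2) = 0.2792.
γ' = 21.7 − 9.81 = 11.89 kN/m³. h₂ = H − d_w = 3.1 m.
σ'_h: at surface K_a·q = 9.771; at WT K_a(q+γd_w) = 30.29; at base K_a(q+γd_w+γ'h₂) = 40.58 kPa.
P₁ = ½(9.771+30.29)×3.5 = 70.10; P₂ = ½(30.29+40.58)×3.1 = 109.8; P_w = ½γ_w h₂² = 47.14.
Total = 70.10+109.8+47.14 = 227.1 kN/m.

227 kN/m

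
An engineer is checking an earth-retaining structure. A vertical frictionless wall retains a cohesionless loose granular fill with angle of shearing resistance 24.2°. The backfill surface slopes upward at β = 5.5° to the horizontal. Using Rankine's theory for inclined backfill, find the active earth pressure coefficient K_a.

K_a = cos β · (cos β − √(cos²β − cos²φ)) / (cos β + √(cos²β − cos²φ)).
cos β = 0.9954, cos φ = 0.9121, √(cos²β − cos²φ) = 0.3986.
K_a = 0.9954 × (0.9954 − 0.3986)/(0.9954 + 0.3986) = 0.4262.

0.426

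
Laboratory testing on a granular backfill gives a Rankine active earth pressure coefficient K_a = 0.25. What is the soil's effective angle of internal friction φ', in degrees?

36.9°

K_a = tan²(45° − φ/2) ⇒ 45° − φ/2 = arctan(√0.25) = 26.57°.
φ = 2(45° − 26.57°) = 36.87°.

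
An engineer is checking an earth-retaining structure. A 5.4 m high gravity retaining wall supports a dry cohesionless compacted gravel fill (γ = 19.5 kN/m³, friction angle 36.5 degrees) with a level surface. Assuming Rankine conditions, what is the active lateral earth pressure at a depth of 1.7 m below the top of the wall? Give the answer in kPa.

K_a = (1 − sin φ)/(1 + sin φ) = 0.2541.
σ_h = K_a γ z = 0.2541 × 19.5 × 1.7 = 8.422 kPa.

8.42 kPa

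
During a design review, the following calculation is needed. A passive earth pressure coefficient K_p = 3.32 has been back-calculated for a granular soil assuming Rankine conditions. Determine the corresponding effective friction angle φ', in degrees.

32.5°

K_p = (1+sin φ)/(1−sin φ) ⇒ sin φ = (K_p − 1)/(K_p + 1) = 0.5370.
φ = arcsin(0.5370) = 32.48°.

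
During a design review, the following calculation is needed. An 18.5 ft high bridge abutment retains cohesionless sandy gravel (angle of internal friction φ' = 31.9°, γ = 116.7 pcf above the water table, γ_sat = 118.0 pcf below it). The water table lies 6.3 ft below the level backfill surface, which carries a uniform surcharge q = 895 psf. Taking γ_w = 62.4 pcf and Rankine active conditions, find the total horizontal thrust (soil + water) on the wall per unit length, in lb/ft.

14500 lb/ft

K_a = tan²(45° − φ/2) = 0.3085.
γ' = 118.0 − 62.4 = 55.60 pcf. h₂ = H − d_w = 12.2 ft.
σ'_h: at surface K_a·q = 276.1; at WT K_a(q+γd_w) = 503.0; at base K_a(q+γd_w+γ'h₂) = 712.2 psf.
P₁ = ½(276.1+503.0)×6.3 = 2454; P₂ = ½(503.0+712.2)×12.2 = 7413; P_w = ½γ_w h₂² = 4644.
Total = 2454+7413+4644 = 14510 lb/ft.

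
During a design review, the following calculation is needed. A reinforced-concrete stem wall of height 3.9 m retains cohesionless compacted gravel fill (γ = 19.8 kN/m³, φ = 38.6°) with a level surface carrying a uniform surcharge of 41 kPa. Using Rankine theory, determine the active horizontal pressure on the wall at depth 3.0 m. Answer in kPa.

23.3 kPa

K_a = (1 − sin φ)/(1 + sin φ) = 0.2316.
σ_v = γz + q = 19.8 × 3.0 + 41 = 100.4 kPa.
σ_h = K_a σ_v = 0.2316 × 100.4 = 23.25 kPa.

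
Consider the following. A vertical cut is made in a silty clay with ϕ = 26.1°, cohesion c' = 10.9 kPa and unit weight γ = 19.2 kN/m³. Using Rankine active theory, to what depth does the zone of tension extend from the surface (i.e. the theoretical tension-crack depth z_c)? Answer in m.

K_a = tan²(45° − 26.1°/2) = 0.3889; √K_a = 0.6237.
The active pressure is zero where K_a γ z = 2c√K_a, so z_c = 2c/(γ√K_a) = 2×10.9/(19.2×0.6237) = 1.821 m.

1.82 m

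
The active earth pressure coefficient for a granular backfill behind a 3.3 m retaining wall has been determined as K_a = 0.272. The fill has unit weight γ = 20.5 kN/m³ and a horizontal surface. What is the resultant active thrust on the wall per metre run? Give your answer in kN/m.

P = ½ K_a γ H² = 0.5 × 0.272 × 20.5 × 3.3² = 30.36 kN/m.

30.4 kN/m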